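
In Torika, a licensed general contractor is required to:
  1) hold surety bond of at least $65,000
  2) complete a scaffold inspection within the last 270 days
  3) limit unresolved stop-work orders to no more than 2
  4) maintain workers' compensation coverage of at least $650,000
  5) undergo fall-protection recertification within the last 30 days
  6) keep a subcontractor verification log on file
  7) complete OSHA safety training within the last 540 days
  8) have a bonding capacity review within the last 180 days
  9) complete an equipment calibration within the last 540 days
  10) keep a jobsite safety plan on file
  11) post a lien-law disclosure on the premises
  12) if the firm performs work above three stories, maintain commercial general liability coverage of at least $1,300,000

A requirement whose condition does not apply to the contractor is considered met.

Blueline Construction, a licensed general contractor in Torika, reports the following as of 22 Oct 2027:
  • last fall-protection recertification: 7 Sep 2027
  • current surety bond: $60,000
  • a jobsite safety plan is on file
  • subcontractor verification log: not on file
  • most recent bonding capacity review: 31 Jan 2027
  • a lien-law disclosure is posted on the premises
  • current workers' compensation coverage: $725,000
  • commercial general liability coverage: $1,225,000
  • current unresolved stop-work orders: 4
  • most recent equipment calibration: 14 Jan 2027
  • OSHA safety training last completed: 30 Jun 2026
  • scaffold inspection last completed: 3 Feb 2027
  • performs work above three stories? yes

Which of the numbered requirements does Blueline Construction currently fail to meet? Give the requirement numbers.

1, 3, 5, 6, 8, 12

1. surety bond $60,000 < $65,000 → not met
2. scaffold inspection 261 days ago vs limit 270 → met
3. unresolved stop-work orders 4 > 2 → not met
4. workers' compensation coverage $725,000 ≥ $650,000 → met
5. fall-protection recertification 45 days ago vs limit 30 → not met
6. subcontractor verification log absent → not met
7. OSHA safety training 479 days ago vs limit 540 → met
8. bonding capacity review 264 days ago vs limit 180 → not met
9. equipment calibration 281 days ago vs limit 540 → met
10. jobsite safety plan present → met
11. lien-law disclosure present → met
12. condition 'performs work above three stories' holds; commercial general liability coverage $1,225,000 < $1,300,000 → not met
Not met: 1, 3, 5, 6, 8, 12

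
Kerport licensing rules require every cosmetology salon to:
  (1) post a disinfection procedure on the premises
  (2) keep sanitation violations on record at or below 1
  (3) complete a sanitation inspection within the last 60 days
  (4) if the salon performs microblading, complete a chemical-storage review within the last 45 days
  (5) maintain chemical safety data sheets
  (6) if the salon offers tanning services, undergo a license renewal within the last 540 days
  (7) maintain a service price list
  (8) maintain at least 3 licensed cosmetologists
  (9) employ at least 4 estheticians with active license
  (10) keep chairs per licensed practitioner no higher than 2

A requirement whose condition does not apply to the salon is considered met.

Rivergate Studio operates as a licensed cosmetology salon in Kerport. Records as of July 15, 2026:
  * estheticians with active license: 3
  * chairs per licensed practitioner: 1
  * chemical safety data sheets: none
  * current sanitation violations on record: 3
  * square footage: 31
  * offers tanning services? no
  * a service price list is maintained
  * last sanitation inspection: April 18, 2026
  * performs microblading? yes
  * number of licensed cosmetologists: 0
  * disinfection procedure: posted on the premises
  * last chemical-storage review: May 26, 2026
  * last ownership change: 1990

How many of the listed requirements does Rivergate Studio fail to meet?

1. disinfection procedure present → met
2. sanitation violations on record 3 > 1 → not met
3. sanitation inspection 88 days ago vs limit 60 → not met
4. condition 'performs microblading' holds; chemical-storage review 50 days ago vs limit 45 → not met
5. chemical safety data sheets absent → not met
6. condition 'offers tanning services' does not hold → requirement n/a → met
7. service price list present → met
8. licensed cosmetologists 0 < 3 → not met
9. estheticians with active license 3 < 4 → not met
10. chairs per licensed practitioner 1 ≤ 2 → met
Not met: 6 of 10

6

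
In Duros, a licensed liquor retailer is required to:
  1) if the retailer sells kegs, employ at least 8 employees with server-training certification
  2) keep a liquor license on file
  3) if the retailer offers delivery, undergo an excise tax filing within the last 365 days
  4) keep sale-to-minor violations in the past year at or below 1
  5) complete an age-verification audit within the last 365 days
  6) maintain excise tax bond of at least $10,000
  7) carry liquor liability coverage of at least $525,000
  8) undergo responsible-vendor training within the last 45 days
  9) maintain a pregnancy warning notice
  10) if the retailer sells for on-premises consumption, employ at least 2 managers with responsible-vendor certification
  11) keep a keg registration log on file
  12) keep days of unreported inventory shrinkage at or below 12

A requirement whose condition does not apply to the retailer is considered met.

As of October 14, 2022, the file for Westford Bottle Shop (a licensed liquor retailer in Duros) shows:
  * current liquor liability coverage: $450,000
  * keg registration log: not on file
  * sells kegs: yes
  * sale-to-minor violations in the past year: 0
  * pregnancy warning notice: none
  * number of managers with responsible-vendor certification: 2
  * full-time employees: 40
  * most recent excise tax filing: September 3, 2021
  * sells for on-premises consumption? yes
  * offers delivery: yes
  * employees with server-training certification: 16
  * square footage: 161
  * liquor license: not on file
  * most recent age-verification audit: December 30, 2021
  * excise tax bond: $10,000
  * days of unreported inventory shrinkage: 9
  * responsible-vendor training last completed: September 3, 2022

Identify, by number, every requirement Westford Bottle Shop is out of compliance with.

2, 3, 7, 9, 11

1. condition 'sells kegs' holds; employees with server-training certification 16 ≥ 8 → met
2. liquor license absent → not met
3. condition 'offers delivery' holds; excise tax filing 406 days ago vs limit 365 → not met
4. sale-to-minor violations in the past year 0 ≤ 1 → met
5. age-verification audit 288 days ago vs limit 365 → met
6. excise tax bond $10,000 ≥ $10,000 → met
7. liquor liability coverage $450,000 < $525,000 → not met
8. responsible-vendor training 41 days ago vs limit 45 → met
9. pregnancy warning notice absent → not met
10. condition 'sells for on-premises consumption' holds; managers with responsible-vendor certification 2 ≥ 2 → met
11. keg registration log absent → not met
12. days of unreported inventory shrinkage 9 ≤ 12 → met
Not met: 2, 3, 7, 9, 11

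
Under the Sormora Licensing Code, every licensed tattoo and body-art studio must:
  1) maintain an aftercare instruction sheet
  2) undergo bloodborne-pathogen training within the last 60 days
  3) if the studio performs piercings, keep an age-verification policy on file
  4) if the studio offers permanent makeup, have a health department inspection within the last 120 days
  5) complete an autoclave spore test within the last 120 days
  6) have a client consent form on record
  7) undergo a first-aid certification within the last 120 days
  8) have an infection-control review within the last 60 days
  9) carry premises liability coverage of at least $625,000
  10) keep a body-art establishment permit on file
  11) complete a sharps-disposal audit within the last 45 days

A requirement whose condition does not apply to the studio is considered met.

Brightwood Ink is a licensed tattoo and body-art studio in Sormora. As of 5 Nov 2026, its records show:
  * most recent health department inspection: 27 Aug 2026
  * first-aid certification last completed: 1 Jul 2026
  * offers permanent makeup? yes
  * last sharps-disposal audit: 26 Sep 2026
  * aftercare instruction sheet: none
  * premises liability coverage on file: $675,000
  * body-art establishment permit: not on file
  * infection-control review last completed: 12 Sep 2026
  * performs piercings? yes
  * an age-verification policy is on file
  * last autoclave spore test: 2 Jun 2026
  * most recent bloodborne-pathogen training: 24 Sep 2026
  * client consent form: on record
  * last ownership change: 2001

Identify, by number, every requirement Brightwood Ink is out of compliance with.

1, 5, 7, 10

1. aftercare instruction sheet absent → not met
2. bloodborne-pathogen training 42 days ago vs limit 60 → met
3. condition 'performs piercings' holds; age-verification policy present → met
4. condition 'offers permanent makeup' holds; health department inspection 70 days ago vs limit 120 → met
5. autoclave spore test 156 days ago vs limit 120 → not met
6. client consent form present → met
7. first-aid certification 127 days ago vs limit 120 → not met
8. infection-control review 54 days ago vs limit 60 → met
9. premises liability coverage $675,000 ≥ $625,000 → met
10. body-art establishment permit absent → not met
11. sharps-disposal audit 40 days ago vs limit 45 → met
Not met: 1, 5, 7, 10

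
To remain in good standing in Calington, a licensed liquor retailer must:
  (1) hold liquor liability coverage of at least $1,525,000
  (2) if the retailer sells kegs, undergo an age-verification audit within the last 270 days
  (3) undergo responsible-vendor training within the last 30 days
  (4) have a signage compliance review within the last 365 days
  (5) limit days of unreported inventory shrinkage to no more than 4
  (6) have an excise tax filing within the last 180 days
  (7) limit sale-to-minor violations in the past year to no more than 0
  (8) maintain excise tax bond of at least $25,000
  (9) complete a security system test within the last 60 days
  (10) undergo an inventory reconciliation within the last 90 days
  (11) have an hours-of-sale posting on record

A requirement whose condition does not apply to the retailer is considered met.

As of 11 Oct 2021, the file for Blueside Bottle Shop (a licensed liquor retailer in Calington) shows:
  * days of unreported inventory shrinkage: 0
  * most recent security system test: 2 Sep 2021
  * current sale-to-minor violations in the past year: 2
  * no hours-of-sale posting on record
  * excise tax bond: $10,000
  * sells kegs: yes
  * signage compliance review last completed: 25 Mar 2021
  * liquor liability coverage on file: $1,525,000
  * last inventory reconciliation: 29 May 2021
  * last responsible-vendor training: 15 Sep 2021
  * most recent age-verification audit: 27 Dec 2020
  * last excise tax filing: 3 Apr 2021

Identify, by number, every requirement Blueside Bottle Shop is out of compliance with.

2, 6, 7, 8, 10, 11

1. liquor liability coverage $1,525,000 ≥ $1,525,000 → met
2. condition 'sells kegs' holds; age-verification audit 288 days ago vs limit 270 → not met
3. responsible-vendor training 26 days ago vs limit 30 → met
4. signage compliance review 200 days ago vs limit 365 → met
5. days of unreported inventory shrinkage 0 ≤ 4 → met
6. excise tax filing 191 days ago vs limit 180 → not met
7. sale-to-minor violations in the past year 2 > 0 → not met
8. excise tax bond $10,000 < $25,000 → not met
9. security system test 39 days ago vs limit 60 → met
10. inventory reconciliation 135 days ago vs limit 90 → not met
11. hours-of-sale posting absent → not met
Not met: 2, 6, 7, 8, 10, 11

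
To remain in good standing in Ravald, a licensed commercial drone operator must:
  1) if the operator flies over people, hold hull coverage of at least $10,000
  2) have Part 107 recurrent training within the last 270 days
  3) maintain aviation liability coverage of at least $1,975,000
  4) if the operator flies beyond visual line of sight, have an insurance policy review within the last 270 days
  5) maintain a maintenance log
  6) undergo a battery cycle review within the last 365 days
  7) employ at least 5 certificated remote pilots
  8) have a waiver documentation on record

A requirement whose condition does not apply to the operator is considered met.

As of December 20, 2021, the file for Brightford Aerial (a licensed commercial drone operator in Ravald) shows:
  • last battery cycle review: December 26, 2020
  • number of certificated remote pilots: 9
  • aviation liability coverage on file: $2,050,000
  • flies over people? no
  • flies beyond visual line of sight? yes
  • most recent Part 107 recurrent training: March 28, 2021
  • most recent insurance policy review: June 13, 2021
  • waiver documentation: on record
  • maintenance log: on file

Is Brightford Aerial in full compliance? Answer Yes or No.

1. condition 'flies over people' does not hold → requirement n/a → met
2. Part 107 recurrent training 267 days ago vs limit 270 → met
3. aviation liability coverage $2,050,000 ≥ $1,975,000 → met
4. condition 'flies beyond visual line of sight' holds; insurance policy review 190 days ago vs limit 270 → met
5. maintenance log present → met
6. battery cycle review 359 days ago vs limit 365 → met
7. certificated remote pilots 9 ≥ 5 → met
8. waiver documentation present → met
All met.

Yes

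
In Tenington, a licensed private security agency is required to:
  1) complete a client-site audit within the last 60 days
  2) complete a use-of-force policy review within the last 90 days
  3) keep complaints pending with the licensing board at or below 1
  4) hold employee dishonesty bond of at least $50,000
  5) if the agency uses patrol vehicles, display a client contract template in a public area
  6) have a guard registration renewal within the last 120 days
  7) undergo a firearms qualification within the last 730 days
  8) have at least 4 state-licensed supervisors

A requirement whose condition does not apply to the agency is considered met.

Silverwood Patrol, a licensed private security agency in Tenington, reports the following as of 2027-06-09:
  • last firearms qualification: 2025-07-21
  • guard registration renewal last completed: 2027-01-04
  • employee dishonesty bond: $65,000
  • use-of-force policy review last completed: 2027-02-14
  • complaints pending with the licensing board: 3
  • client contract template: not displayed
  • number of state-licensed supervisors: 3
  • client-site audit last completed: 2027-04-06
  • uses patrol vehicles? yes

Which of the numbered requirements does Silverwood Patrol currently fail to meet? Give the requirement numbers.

1. client-site audit 64 days ago vs limit 60 → not met
2. use-of-force policy review 115 days ago vs limit 90 → not met
3. complaints pending with the licensing board 3 > 1 → not met
4. employee dishonesty bond $65,000 ≥ $50,000 → met
5. condition 'uses patrol vehicles' holds; client contract template absent → not met
6. guard registration renewal 156 days ago vs limit 120 → not met
7. firearms qualification 688 days ago vs limit 730 → met
8. state-licensed supervisors 3 < 4 → not met
Not met: 1, 2, 3, 5, 6, 8

1, 2, 3, 5, 6, 8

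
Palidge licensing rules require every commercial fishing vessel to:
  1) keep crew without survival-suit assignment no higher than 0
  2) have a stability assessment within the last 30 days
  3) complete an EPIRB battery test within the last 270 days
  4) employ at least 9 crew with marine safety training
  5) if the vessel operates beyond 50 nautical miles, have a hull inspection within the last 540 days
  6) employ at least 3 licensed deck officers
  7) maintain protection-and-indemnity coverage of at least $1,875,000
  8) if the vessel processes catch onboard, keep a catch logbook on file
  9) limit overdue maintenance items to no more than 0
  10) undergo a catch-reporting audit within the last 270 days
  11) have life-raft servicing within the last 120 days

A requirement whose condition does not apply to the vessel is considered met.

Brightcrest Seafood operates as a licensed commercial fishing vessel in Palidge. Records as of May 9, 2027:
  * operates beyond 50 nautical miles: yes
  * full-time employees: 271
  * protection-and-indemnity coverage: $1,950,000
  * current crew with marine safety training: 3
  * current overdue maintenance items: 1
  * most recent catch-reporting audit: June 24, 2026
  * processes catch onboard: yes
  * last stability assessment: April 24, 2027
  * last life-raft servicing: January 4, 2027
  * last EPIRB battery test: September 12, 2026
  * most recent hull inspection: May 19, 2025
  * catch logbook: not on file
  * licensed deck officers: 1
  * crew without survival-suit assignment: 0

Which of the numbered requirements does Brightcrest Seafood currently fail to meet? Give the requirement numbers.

4, 5, 6, 8, 9, 10, 11

1. crew without survival-suit assignment 0 ≤ 0 → met
2. stability assessment 15 days ago vs limit 30 → met
3. EPIRB battery test 239 days ago vs limit 270 → met
4. crew with marine safety training 3 < 9 → not met
5. condition 'operates beyond 50 nautical miles' holds; hull inspection 720 days ago vs limit 540 → not met
6. licensed deck officers 1 < 3 → not met
7. protection-and-indemnity coverage $1,950,000 ≥ $1,875,000 → met
8. condition 'processes catch onboard' holds; catch logbook absent → not met
9. overdue maintenance items 1 > 0 → not met
10. catch-reporting audit 319 days ago vs limit 270 → not met
11. life-raft servicing 125 days ago vs limit 120 → not met
Not met: 4, 5, 6, 8, 9, 10, 11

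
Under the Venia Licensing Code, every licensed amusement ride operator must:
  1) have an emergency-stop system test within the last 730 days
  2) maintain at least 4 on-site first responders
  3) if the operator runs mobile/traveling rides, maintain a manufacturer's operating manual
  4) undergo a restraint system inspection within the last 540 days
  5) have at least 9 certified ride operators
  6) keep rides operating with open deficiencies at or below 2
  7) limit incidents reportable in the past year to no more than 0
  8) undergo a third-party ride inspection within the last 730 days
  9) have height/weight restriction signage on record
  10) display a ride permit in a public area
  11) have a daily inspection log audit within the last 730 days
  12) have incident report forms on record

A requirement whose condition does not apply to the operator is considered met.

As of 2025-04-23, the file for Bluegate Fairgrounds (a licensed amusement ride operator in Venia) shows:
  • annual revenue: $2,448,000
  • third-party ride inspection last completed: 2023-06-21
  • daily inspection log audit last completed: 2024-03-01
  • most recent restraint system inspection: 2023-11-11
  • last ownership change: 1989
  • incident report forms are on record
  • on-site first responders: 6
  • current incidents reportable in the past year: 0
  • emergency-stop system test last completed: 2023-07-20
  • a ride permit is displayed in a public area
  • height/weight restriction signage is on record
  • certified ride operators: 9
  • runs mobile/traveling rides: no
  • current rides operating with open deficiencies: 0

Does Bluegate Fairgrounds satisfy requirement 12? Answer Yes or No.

12. incident report forms present → met

Yes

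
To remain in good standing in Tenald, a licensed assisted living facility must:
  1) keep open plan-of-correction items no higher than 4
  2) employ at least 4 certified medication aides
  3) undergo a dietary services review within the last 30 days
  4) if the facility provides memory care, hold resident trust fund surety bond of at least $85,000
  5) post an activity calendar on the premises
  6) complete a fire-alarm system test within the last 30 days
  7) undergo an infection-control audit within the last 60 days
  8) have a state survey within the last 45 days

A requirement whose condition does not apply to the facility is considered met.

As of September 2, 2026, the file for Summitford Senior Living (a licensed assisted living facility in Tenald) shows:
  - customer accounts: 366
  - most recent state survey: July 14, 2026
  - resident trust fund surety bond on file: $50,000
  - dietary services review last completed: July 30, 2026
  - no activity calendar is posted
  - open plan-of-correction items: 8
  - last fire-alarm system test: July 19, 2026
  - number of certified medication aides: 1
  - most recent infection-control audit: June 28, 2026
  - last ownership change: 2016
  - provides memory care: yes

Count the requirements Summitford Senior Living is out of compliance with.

8

1. open plan-of-correction items 8 > 4 → not met
2. certified medication aides 1 < 4 → not met
3. dietary services review 34 days ago vs limit 30 → not met
4. condition 'provides memory care' holds; resident trust fund surety bond $50,000 < $85,000 → not met
5. activity calendar absent → not met
6. fire-alarm system test 45 days ago vs limit 30 → not met
7. infection-control audit 66 days ago vs limit 60 → not met
8. state survey 50 days ago vs limit 45 → not met
Not met: 8 of 8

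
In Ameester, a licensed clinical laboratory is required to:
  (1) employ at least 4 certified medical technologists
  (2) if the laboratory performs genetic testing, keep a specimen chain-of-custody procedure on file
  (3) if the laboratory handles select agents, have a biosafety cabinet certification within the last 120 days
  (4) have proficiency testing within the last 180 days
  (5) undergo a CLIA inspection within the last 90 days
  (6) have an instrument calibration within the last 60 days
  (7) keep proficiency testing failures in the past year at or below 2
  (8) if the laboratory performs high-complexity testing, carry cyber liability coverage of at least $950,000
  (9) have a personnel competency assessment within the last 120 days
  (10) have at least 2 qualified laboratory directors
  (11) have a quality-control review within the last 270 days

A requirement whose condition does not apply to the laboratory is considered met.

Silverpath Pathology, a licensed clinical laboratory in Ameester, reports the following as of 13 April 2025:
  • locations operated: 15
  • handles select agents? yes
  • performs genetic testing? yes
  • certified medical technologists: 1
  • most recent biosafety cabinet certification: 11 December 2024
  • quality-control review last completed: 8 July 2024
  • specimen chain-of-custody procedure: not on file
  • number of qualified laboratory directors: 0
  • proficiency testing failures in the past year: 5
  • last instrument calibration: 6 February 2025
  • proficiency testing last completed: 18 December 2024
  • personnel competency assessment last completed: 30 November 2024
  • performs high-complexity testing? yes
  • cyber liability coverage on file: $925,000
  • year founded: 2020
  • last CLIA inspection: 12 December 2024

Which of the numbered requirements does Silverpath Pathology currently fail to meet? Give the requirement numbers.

1. certified medical technologists 1 < 4 → not met
2. condition 'performs genetic testing' holds; specimen chain-of-custody procedure absent → not met
3. condition 'handles select agents' holds; biosafety cabinet certification 123 days ago vs limit 120 → not met
4. proficiency testing 116 days ago vs limit 180 → met
5. CLIA inspection 122 days ago vs limit 90 → not met
6. instrument calibration 66 days ago vs limit 60 → not met
7. proficiency testing failures in the past year 5 > 2 → not met
8. condition 'performs high-complexity testing' holds; cyber liability coverage $925,000 < $950,000 → not met
9. personnel competency assessment 134 days ago vs limit 120 → not met
10. qualified laboratory directors 0 < 2 → not met
11. quality-control review 279 days ago vs limit 270 → not met
Not met: 1, 2, 3, 5, 6, 7, 8, 9, 10, 11

1, 2, 3, 5, 6, 7, 8, 9, 10, 11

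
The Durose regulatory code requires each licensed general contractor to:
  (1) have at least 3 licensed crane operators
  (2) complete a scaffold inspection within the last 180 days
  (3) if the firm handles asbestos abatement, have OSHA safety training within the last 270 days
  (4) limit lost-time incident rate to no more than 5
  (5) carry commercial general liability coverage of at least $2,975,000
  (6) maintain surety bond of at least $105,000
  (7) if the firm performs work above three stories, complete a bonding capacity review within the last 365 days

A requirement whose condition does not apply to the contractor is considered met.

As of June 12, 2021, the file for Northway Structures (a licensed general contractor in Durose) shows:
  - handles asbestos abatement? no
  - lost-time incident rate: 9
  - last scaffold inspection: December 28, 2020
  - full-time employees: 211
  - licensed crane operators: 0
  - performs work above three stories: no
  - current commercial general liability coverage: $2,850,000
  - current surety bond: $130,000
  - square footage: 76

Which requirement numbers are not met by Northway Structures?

1. licensed crane operators 0 < 3 → not met
2. scaffold inspection 166 days ago vs limit 180 → met
3. condition 'handles asbestos abatement' does not hold → requirement n/a → met
4. lost-time incident rate 9 > 5 → not met
5. commercial general liability coverage $2,850,000 < $2,975,000 → not met
6. surety bond $130,000 ≥ $105,000 → met
7. condition 'performs work above three stories' does not hold → requirement n/a → met
Not met: 1, 4, 5

1, 4, 5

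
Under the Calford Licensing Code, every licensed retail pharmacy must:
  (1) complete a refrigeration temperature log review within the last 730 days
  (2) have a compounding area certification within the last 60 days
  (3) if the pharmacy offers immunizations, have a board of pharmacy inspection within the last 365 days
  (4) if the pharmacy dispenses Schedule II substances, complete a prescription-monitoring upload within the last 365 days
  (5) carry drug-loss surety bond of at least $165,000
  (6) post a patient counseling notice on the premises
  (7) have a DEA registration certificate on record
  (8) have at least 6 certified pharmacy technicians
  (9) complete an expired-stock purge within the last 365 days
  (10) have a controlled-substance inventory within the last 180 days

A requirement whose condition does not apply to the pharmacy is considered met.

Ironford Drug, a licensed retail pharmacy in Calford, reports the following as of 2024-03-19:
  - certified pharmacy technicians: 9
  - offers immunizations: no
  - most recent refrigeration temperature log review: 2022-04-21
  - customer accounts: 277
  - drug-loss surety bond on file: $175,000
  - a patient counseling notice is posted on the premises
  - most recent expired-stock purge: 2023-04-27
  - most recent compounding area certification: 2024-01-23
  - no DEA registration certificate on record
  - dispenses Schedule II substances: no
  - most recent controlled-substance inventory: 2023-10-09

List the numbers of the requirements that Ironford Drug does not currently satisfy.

1. refrigeration temperature log review 698 days ago vs limit 730 → met
2. compounding area certification 56 days ago vs limit 60 → met
3. condition 'offers immunizations' does not hold → requirement n/a → met
4. condition 'dispenses Schedule II substances' does not hold → requirement n/a → met
5. drug-loss surety bond $175,000 ≥ $165,000 → met
6. patient counseling notice present → met
7. DEA registration certificate absent → not met
8. certified pharmacy technicians 9 ≥ 6 → met
9. expired-stock purge 327 days ago vs limit 365 → met
10. controlled-substance inventory 162 days ago vs limit 180 → met
Not met: 7

7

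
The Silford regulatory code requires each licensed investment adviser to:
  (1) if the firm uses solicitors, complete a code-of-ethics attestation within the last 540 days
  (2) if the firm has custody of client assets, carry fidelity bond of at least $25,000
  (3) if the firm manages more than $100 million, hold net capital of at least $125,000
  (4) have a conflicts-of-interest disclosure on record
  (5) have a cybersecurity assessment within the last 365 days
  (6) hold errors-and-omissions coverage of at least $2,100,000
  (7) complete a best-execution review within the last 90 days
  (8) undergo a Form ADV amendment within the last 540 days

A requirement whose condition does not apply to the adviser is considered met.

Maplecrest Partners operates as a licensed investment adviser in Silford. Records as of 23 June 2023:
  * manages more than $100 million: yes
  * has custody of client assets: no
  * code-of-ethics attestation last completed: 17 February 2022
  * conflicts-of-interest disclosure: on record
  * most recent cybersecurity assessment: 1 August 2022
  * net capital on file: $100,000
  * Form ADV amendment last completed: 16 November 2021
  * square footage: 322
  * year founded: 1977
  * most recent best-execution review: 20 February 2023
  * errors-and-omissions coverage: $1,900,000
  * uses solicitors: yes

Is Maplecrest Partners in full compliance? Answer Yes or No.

No

1. condition 'uses solicitors' holds; code-of-ethics attestation 491 days ago vs limit 540 → met
2. condition 'has custody of client assets' does not hold → requirement n/a → met
3. condition 'manages more than $100 million' holds; net capital $100,000 < $125,000 → not met
4. conflicts-of-interest disclosure present → met
5. cybersecurity assessment 326 days ago vs limit 365 → met
6. errors-and-omissions coverage $1,900,000 < $2,100,000 → not met
7. best-execution review 123 days ago vs limit 90 → not met
8. Form ADV amendment 584 days ago vs limit 540 → not met
Not met: 3, 6, 7, 8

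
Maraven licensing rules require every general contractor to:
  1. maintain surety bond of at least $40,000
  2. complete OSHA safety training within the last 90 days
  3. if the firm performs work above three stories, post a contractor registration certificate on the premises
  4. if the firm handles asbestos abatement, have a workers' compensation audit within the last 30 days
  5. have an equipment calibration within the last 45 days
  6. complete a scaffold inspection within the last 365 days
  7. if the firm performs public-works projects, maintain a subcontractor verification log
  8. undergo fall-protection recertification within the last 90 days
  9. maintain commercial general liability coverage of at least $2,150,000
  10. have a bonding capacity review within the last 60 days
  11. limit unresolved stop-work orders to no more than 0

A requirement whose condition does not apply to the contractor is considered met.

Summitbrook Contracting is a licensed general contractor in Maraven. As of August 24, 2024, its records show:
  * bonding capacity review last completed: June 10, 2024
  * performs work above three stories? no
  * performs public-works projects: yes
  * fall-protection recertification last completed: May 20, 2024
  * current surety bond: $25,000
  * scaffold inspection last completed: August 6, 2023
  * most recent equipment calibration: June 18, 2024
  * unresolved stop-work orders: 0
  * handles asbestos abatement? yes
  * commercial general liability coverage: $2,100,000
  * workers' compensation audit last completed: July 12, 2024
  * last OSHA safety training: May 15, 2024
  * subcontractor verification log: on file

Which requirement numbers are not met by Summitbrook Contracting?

1, 2, 4, 5, 6, 8, 9, 10

1. surety bond $25,000 < $40,000 → not met
2. OSHA safety training 101 days ago vs limit 90 → not met
3. condition 'performs work above three stories' does not hold → requirement n/a → met
4. condition 'handles asbestos abatement' holds; workers' compensation audit 43 days ago vs limit 30 → not met
5. equipment calibration 67 days ago vs limit 45 → not met
6. scaffold inspection 384 days ago vs limit 365 → not met
7. condition 'performs public-works projects' holds; subcontractor verification log present → met
8. fall-protection recertification 96 days ago vs limit 90 → not met
9. commercial general liability coverage $2,100,000 < $2,150,000 → not met
10. bonding capacity review 75 days ago vs limit 60 → not met
11. unresolved stop-work orders 0 ≤ 0 → met
Not met: 1, 2, 4, 5, 6, 8, 9, 10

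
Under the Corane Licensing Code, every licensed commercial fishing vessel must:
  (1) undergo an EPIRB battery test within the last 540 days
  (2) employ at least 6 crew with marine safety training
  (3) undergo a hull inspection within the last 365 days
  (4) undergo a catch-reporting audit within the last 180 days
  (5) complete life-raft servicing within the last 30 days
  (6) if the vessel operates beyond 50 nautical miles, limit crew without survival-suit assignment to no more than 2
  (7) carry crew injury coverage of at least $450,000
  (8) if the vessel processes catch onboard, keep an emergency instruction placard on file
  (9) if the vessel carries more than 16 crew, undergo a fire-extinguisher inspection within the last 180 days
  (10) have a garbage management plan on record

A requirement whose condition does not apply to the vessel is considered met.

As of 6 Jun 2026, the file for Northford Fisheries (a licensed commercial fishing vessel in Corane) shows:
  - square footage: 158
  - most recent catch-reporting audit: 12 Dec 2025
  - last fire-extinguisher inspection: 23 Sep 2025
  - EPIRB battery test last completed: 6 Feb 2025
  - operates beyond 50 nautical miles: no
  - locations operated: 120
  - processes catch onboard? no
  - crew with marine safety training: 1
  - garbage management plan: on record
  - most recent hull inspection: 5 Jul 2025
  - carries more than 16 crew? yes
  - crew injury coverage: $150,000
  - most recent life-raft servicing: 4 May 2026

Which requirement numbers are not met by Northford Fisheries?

2, 5, 7, 9

1. EPIRB battery test 485 days ago vs limit 540 → met
2. crew with marine safety training 1 < 6 → not met
3. hull inspection 336 days ago vs limit 365 → met
4. catch-reporting audit 176 days ago vs limit 180 → met
5. life-raft servicing 33 days ago vs limit 30 → not met
6. condition 'operates beyond 50 nautical miles' does not hold → requirement n/a → met
7. crew injury coverage $150,000 < $450,000 → not met
8. condition 'processes catch onboard' does not hold → requirement n/a → met
9. condition 'carries more than 16 crew' holds; fire-extinguisher inspection 256 days ago vs limit 180 → not met
10. garbage management plan present → met
Not met: 2, 5, 7, 9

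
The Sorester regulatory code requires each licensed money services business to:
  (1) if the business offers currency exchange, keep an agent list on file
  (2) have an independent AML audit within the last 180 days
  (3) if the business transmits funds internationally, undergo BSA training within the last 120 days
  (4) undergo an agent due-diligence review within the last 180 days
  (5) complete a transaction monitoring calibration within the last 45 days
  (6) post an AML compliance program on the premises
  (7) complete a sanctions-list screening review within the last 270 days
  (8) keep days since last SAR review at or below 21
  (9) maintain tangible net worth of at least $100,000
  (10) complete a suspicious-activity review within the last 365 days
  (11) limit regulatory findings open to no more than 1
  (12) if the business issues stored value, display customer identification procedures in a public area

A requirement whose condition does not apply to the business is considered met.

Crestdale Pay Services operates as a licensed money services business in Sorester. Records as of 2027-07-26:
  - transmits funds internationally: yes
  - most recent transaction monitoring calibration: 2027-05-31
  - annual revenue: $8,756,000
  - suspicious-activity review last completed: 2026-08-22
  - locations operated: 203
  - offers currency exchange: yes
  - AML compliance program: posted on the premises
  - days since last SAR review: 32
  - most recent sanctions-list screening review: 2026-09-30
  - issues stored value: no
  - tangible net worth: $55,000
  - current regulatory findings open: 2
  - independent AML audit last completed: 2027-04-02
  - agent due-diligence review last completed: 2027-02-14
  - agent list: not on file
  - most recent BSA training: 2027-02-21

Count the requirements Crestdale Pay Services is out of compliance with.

7

1. condition 'offers currency exchange' holds; agent list absent → not met
2. independent AML audit 115 days ago vs limit 180 → met
3. condition 'transmits funds internationally' holds; BSA training 155 days ago vs limit 120 → not met
4. agent due-diligence review 162 days ago vs limit 180 → met
5. transaction monitoring calibration 56 days ago vs limit 45 → not met
6. AML compliance program present → met
7. sanctions-list screening review 299 days ago vs limit 270 → not met
8. days since last SAR review 32 > 21 → not met
9. tangible net worth $55,000 < $100,000 → not met
10. suspicious-activity review 338 days ago vs limit 365 → met
11. regulatory findings open 2 > 1 → not met
12. condition 'issues stored value' does not hold → requirement n/a → met
Not met: 7 of 12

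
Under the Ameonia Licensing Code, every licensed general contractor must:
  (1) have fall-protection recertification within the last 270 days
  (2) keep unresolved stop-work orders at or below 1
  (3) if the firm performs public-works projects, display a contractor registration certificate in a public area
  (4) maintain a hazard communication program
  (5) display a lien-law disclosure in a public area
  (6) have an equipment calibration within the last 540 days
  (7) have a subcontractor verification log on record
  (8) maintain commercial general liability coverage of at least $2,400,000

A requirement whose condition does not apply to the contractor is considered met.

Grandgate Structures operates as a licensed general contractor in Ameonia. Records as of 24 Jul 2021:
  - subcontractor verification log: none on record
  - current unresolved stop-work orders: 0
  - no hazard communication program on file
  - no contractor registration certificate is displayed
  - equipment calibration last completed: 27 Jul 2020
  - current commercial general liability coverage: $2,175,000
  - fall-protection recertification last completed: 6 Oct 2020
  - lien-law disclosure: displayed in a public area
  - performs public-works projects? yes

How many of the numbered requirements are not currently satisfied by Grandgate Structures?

5

1. fall-protection recertification 291 days ago vs limit 270 → not met
2. unresolved stop-work orders 0 ≤ 1 → met
3. condition 'performs public-works projects' holds; contractor registration certificate absent → not met
4. hazard communication program absent → not met
5. lien-law disclosure present → met
6. equipment calibration 362 days ago vs limit 540 → met
7. subcontractor verification log absent → not met
8. commercial general liability coverage $2,175,000 < $2,400,000 → not met
Not met: 5 of 8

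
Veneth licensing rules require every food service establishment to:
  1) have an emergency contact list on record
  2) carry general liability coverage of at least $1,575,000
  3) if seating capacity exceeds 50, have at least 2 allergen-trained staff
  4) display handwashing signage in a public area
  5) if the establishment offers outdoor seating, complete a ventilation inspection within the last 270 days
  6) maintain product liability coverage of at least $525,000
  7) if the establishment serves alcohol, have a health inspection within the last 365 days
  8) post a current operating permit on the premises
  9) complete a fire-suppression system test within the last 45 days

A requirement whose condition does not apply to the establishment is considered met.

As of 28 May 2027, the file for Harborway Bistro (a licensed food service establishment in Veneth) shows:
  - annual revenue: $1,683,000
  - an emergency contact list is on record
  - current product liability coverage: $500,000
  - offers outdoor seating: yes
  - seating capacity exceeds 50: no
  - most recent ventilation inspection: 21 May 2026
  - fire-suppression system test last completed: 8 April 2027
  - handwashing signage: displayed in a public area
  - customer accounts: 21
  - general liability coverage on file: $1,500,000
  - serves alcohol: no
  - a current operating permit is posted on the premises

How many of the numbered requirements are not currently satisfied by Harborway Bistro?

1. emergency contact list present → met
2. general liability coverage $1,500,000 < $1,575,000 → not met
3. condition 'seating capacity exceeds 50' does not hold → requirement n/a → met
4. handwashing signage present → met
5. condition 'offers outdoor seating' holds; ventilation inspection 372 days ago vs limit 270 → not met
6. product liability coverage $500,000 < $525,000 → not met
7. condition 'serves alcohol' does not hold → requirement n/a → met
8. current operating permit present → met
9. fire-suppression system test 50 days ago vs limit 45 → not met
Not met: 4 of 9

4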